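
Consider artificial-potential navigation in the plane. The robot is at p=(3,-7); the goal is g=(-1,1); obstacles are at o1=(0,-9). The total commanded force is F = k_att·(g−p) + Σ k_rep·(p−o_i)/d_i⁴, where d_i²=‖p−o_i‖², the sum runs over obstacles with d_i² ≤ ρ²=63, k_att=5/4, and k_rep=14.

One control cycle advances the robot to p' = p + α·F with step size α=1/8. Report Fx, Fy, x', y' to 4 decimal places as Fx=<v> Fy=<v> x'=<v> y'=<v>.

F_att = 5/4·(g−p) = 5/4·(-4,8) = (-5.0000,10.0000)
o1: d²=13 ≤ ρ²=63; F_rep = 14·(3,2)/13² = (0.2485,0.1657)
F = F_att + ΣF_rep = (-4.7515,10.1657)
p' = p + 1/8·F = (2.4061,-5.7293)

Fx=-4.7515 Fy=10.1657 x'=2.4061 y'=-5.7293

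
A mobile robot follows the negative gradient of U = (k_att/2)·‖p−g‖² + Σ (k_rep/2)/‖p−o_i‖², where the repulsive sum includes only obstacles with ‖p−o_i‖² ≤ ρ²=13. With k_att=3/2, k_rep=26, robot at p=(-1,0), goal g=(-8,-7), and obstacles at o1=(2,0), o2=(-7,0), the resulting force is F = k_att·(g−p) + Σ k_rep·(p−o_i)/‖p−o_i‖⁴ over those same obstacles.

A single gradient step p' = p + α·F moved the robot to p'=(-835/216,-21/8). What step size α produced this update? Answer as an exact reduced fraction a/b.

F_att = 3/2·(g−p) = 3/2·(-7,-7) = (-10.5000,-10.5000)
o1: d²=9 ≤ ρ²=13; F_rep = 26·(-3,0)/9² = (-0.9630,0.0000)
o2: d²=36 > ρ²=13 → inactive
F = F_att + ΣF_rep = (-11.4630,-10.5000)
Δp = p'−p = (-2.8657,-2.6250); α = Δx/Fx = (-619/216) / (-619/54) = 1/4
check: Δy/Fy = (-21/8) / (-21/2) = 1/4 ✓

α = 1/4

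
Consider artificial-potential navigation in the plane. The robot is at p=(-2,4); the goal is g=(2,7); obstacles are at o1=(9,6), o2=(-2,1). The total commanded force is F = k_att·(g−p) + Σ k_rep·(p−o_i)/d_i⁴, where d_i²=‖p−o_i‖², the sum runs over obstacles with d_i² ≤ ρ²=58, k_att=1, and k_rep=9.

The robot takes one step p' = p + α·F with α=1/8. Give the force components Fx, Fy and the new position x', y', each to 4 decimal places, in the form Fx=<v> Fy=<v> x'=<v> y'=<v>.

F_att = 1·(g−p) = 1·(4,3) = (4.0000,3.0000)
o1: d²=125 > ρ²=58 → inactive
o2: d²=9 ≤ ρ²=58; F_rep = 9·(0,3)/9² = (0.0000,0.3333)
F = F_att + ΣF_rep = (4.0000,3.3333)
p' = p + 1/8·F = (-1.5000,4.4167)

Fx=4.0000 Fy=3.3333 x'=-1.5000 y'=4.4167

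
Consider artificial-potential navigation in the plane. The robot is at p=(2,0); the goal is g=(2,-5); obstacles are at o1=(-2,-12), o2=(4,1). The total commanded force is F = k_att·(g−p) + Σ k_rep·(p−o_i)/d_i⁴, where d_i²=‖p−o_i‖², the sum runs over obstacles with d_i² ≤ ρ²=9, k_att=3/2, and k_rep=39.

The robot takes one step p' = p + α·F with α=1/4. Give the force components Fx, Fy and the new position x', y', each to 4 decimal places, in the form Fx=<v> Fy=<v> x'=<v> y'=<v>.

Fx=-3.1200 Fy=-9.0600 x'=1.2200 y'=-2.2650

F_att = 3/2·(g−p) = 3/2·(0,-5) = (0.0000,-7.5000)
o1: d²=160 > ρ²=9 → inactive
o2: d²=5 ≤ ρ²=9; F_rep = 39·(-2,-1)/5² = (-3.1200,-1.5600)
F = F_att + ΣF_rep = (-3.1200,-9.0600)
p' = p + 1/4·F = (1.2200,-2.2650)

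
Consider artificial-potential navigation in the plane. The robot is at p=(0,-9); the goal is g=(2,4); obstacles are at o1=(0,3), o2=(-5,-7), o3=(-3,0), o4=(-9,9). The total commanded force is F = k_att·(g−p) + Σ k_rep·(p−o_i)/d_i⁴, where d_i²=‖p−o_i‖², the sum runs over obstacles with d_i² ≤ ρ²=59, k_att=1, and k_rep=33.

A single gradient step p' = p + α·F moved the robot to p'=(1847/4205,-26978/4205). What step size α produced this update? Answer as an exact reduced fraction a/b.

F_att = 1·(g−p) = 1·(2,13) = (2.0000,13.0000)
o1: d²=144 > ρ²=59 → inactive
o2: d²=29 ≤ ρ²=59; F_rep = 33·(5,-2)/29² = (0.1962,-0.0785)
o3: d²=90 > ρ²=59 → inactive
o4: d²=405 > ρ²=59 → inactive
F = F_att + ΣF_rep = (2.1962,12.9215)
Δp = p'−p = (0.4392,2.5843); α = Δx/Fx = (1847/4205) / (1847/841) = 1/5
check: Δy/Fy = (10867/4205) / (10867/841) = 1/5 ✓

α = 1/5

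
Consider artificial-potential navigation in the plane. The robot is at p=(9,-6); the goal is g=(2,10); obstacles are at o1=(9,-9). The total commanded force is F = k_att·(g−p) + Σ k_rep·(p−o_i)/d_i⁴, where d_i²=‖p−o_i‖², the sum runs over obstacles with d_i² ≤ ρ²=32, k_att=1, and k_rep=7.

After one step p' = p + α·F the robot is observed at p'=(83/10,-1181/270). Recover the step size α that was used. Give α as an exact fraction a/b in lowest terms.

F_att = 1·(g−p) = 1·(-7,16) = (-7.0000,16.0000)
o1: d²=9 ≤ ρ²=32; F_rep = 7·(0,3)/9² = (0.0000,0.2593)
F = F_att + ΣF_rep = (-7.0000,16.2593)
Δp = p'−p = (-0.7000,1.6259); α = Δx/Fx = (-7/10) / (-7) = 1/10
check: Δy/Fy = (439/270) / (439/27) = 1/10 ✓

α = 1/10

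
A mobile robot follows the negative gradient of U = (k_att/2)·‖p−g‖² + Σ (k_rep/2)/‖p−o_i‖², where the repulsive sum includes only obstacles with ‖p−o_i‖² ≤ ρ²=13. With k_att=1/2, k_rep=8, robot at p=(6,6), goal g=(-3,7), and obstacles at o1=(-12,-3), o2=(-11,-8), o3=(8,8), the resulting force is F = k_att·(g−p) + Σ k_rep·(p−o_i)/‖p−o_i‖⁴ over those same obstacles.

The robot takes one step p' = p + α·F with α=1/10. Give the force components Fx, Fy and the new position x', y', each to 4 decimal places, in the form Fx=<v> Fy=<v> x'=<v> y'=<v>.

Fx=-4.7500 Fy=0.2500 x'=5.5250 y'=6.0250

F_att = 1/2·(g−p) = 1/2·(-9,1) = (-4.5000,0.5000)
o1: d²=405 > ρ²=13 → inactive
o2: d²=485 > ρ²=13 → inactive
o3: d²=8 ≤ ρ²=13; F_rep = 8·(-2,-2)/8² = (-0.2500,-0.2500)
F = F_att + ΣF_rep = (-4.7500,0.2500)
p' = p + 1/10·F = (5.5250,6.0250)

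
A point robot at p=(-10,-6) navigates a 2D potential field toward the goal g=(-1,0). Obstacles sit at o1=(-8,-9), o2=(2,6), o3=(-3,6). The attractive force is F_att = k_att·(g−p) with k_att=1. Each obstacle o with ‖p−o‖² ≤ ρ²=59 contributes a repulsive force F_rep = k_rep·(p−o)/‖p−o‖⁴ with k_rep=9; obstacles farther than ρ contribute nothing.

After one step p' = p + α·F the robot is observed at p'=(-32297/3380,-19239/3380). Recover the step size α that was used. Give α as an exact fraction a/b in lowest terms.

F_att = 1·(g−p) = 1·(9,6) = (9.0000,6.0000)
o1: d²=13 ≤ ρ²=59; F_rep = 9·(-2,3)/13² = (-0.1065,0.1598)
o2: d²=288 > ρ²=59 → inactive
o3: d²=193 > ρ²=59 → inactive
F = F_att + ΣF_rep = (8.8935,6.1598)
Δp = p'−p = (0.4447,0.3080); α = Δx/Fx = (1503/3380) / (1503/169) = 1/20
check: Δy/Fy = (1041/3380) / (1041/169) = 1/20 ✓

α = 1/20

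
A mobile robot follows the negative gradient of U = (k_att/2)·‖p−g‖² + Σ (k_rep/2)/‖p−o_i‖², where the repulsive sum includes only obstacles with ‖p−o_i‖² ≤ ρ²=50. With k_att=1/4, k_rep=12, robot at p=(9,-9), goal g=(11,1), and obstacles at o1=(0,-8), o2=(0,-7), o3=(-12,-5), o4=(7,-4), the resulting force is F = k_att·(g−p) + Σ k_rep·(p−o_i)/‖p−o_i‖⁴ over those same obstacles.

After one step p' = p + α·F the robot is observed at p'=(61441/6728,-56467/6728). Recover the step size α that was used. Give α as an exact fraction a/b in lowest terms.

F_att = 1/4·(g−p) = 1/4·(2,10) = (0.5000,2.5000)
o1: d²=82 > ρ²=50 → inactive
o2: d²=85 > ρ²=50 → inactive
o3: d²=457 > ρ²=50 → inactive
o4: d²=29 ≤ ρ²=50; F_rep = 12·(2,-5)/29² = (0.0285,-0.0713)
F = F_att + ΣF_rep = (0.5285,2.4287)
Δp = p'−p = (0.1321,0.6072); α = Δx/Fx = (889/6728) / (889/1682) = 1/4
check: Δy/Fy = (4085/6728) / (4085/1682) = 1/4 ✓

α = 1/4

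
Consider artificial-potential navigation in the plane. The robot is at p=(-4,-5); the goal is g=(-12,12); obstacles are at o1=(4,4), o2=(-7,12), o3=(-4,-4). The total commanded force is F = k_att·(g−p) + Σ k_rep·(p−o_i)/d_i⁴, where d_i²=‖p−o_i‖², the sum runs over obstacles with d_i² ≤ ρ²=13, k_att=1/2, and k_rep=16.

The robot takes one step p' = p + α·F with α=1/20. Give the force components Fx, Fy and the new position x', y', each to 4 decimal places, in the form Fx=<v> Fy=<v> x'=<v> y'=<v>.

F_att = 1/2·(g−p) = 1/2·(-8,17) = (-4.0000,8.5000)
o1: d²=145 > ρ²=13 → inactive
o2: d²=298 > ρ²=13 → inactive
o3: d²=1 ≤ ρ²=13; F_rep = 16·(0,-1)/1² = (0.0000,-16.0000)
F = F_att + ΣF_rep = (-4.0000,-7.5000)
p' = p + 1/20·F = (-4.2000,-5.3750)

Fx=-4.0000 Fy=-7.5000 x'=-4.2000 y'=-5.3750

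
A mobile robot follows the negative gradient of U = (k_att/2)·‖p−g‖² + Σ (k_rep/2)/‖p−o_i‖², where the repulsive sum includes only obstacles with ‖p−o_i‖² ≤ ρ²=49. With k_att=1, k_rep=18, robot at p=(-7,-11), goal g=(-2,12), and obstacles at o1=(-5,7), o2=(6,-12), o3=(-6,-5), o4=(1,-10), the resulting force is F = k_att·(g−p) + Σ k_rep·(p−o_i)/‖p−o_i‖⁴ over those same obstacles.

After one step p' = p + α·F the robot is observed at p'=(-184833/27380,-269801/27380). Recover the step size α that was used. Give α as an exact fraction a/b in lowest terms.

α = 1/20

F_att = 1·(g−p) = 1·(5,23) = (5.0000,23.0000)
o1: d²=328 > ρ²=49 → inactive
o2: d²=170 > ρ²=49 → inactive
o3: d²=37 ≤ ρ²=49; F_rep = 18·(-1,-6)/37² = (-0.0131,-0.0789)
o4: d²=65 > ρ²=49 → inactive
F = F_att + ΣF_rep = (4.9869,22.9211)
Δp = p'−p = (0.2493,1.1461); α = Δx/Fx = (6827/27380) / (6827/1369) = 1/20
check: Δy/Fy = (31379/27380) / (31379/1369) = 1/20 ✓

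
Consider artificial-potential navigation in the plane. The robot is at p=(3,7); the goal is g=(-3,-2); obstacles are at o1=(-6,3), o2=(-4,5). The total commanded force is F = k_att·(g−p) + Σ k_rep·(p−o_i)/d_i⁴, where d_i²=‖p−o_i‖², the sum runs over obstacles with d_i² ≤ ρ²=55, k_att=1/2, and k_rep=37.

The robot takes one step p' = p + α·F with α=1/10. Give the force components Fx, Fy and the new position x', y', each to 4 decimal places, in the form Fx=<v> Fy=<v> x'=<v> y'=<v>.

Fx=-2.9078 Fy=-4.4737 x'=2.7092 y'=6.5526

F_att = 1/2·(g−p) = 1/2·(-6,-9) = (-3.0000,-4.5000)
o1: d²=97 > ρ²=55 → inactive
o2: d²=53 ≤ ρ²=55; F_rep = 37·(7,2)/53² = (0.0922,0.0263)
F = F_att + ΣF_rep = (-2.9078,-4.4737)
p' = p + 1/10·F = (2.7092,6.5526)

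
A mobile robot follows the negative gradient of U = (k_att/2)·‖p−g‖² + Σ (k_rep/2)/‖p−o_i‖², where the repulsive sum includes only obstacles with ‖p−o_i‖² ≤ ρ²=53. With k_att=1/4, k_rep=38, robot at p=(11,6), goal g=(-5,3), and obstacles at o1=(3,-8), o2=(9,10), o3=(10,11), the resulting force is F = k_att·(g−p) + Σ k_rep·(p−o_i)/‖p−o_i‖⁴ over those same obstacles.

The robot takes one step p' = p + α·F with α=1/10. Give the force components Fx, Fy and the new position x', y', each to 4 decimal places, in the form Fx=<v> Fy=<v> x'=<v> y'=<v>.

Fx=-3.7538 Fy=-1.4111 x'=10.6246 y'=5.8589

F_att = 1/4·(g−p) = 1/4·(-16,-3) = (-4.0000,-0.7500)
o1: d²=260 > ρ²=53 → inactive
o2: d²=20 ≤ ρ²=53; F_rep = 38·(2,-4)/20² = (0.1900,-0.3800)
o3: d²=26 ≤ ρ²=53; F_rep = 38·(1,-5)/26² = (0.0562,-0.2811)
F = F_att + ΣF_rep = (-3.7538,-1.4111)
p' = p + 1/10·F = (10.6246,5.8589)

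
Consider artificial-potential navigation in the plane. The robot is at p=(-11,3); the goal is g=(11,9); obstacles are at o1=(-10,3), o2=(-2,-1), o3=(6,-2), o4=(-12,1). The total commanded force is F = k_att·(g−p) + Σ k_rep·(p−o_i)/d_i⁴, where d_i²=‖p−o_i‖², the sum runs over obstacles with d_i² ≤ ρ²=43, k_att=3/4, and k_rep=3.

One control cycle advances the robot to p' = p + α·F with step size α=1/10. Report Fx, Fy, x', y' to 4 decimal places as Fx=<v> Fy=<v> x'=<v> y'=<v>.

Fx=13.6200 Fy=4.7400 x'=-9.6380 y'=3.4740

F_att = 3/4·(g−p) = 3/4·(22,6) = (16.5000,4.5000)
o1: d²=1 ≤ ρ²=43; F_rep = 3·(-1,0)/1² = (-3.0000,0.0000)
o2: d²=97 > ρ²=43 → inactive
o3: d²=314 > ρ²=43 → inactive
o4: d²=5 ≤ ρ²=43; F_rep = 3·(1,2)/5² = (0.1200,0.2400)
F = F_att + ΣF_rep = (13.6200,4.7400)
p' = p + 1/10·F = (-9.6380,3.4740)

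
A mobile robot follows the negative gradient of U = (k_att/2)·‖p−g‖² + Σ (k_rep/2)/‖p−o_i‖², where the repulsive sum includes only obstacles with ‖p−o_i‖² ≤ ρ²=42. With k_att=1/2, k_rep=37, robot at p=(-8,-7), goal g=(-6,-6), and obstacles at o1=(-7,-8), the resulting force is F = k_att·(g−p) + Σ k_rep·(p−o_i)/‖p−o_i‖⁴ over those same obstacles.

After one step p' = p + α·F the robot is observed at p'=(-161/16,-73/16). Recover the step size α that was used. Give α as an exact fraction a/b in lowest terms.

F_att = 1/2·(g−p) = 1/2·(2,1) = (1.0000,0.5000)
o1: d²=2 ≤ ρ²=42; F_rep = 37·(-1,1)/2² = (-9.2500,9.2500)
F = F_att + ΣF_rep = (-8.2500,9.7500)
Δp = p'−p = (-2.0625,2.4375); α = Δx/Fx = (-33/16) / (-33/4) = 1/4
check: Δy/Fy = (39/16) / (39/4) = 1/4 ✓

α = 1/4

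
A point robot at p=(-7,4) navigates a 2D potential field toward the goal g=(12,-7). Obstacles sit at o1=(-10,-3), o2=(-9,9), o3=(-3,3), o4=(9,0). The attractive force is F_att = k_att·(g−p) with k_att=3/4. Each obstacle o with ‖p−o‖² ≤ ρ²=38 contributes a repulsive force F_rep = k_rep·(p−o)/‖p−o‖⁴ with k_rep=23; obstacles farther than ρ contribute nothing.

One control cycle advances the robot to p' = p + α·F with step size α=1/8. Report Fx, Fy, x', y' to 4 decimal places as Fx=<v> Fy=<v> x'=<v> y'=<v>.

Fx=13.9864 Fy=-8.3072 x'=-5.2517 y'=2.9616

F_att = 3/4·(g−p) = 3/4·(19,-11) = (14.2500,-8.2500)
o1: d²=58 > ρ²=38 → inactive
o2: d²=29 ≤ ρ²=38; F_rep = 23·(2,-5)/29² = (0.0547,-0.1367)
o3: d²=17 ≤ ρ²=38; F_rep = 23·(-4,1)/17² = (-0.3183,0.0796)
o4: d²=272 > ρ²=38 → inactive
F = F_att + ΣF_rep = (13.9864,-8.3072)
p' = p + 1/8·F = (-5.2517,2.9616)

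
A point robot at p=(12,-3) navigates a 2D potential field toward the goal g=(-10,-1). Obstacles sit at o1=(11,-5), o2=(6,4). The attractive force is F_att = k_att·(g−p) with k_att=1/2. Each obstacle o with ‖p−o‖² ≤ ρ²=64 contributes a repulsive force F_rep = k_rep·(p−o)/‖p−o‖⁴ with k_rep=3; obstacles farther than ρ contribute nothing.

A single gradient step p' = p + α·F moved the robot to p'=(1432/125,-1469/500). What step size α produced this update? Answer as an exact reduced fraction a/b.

α = 1/20

F_att = 1/2·(g−p) = 1/2·(-22,2) = (-11.0000,1.0000)
o1: d²=5 ≤ ρ²=64; F_rep = 3·(1,2)/5² = (0.1200,0.2400)
o2: d²=85 > ρ²=64 → inactive
F = F_att + ΣF_rep = (-10.8800,1.2400)
Δp = p'−p = (-0.5440,0.0620); α = Δx/Fx = (-68/125) / (-272/25) = 1/20
check: Δy/Fy = (31/500) / (31/25) = 1/20 ✓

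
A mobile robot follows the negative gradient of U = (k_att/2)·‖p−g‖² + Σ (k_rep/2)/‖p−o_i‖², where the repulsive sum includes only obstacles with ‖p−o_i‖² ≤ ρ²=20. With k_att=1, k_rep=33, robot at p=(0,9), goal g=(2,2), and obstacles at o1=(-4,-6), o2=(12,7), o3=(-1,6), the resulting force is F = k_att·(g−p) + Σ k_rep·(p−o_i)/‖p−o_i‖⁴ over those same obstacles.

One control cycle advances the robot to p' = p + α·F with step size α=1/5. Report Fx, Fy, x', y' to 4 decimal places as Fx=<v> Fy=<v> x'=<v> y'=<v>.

Fx=2.3300 Fy=-6.0100 x'=0.4660 y'=7.7980

F_att = 1·(g−p) = 1·(2,-7) = (2.0000,-7.0000)
o1: d²=241 > ρ²=20 → inactive
o2: d²=148 > ρ²=20 → inactive
o3: d²=10 ≤ ρ²=20; F_rep = 33·(1,3)/10² = (0.3300,0.9900)
F = F_att + ΣF_rep = (2.3300,-6.0100)
p' = p + 1/5·F = (0.4660,7.7980)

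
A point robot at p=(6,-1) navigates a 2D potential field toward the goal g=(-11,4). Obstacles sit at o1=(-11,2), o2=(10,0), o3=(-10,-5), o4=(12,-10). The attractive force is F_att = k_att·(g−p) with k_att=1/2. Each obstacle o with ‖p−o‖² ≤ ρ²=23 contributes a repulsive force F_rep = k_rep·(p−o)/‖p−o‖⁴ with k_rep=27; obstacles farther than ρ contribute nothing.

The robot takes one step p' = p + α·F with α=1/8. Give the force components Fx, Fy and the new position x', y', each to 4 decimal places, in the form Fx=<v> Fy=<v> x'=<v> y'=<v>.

Fx=-8.8737 Fy=2.4066 x'=4.8908 y'=-0.6992

F_att = 1/2·(g−p) = 1/2·(-17,5) = (-8.5000,2.5000)
o1: d²=298 > ρ²=23 → inactive
o2: d²=17 ≤ ρ²=23; F_rep = 27·(-4,-1)/17² = (-0.3737,-0.0934)
o3: d²=272 > ρ²=23 → inactive
o4: d²=117 > ρ²=23 → inactive
F = F_att + ΣF_rep = (-8.8737,2.4066)
p' = p + 1/8·F = (4.8908,-0.6992)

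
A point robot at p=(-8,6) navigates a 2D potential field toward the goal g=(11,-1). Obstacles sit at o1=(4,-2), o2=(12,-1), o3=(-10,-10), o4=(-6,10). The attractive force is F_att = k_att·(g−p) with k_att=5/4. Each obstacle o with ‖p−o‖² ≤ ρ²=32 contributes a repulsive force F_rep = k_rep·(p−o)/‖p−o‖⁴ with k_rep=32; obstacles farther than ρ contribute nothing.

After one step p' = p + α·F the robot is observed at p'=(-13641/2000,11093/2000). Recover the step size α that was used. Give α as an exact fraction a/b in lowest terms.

F_att = 5/4·(g−p) = 5/4·(19,-7) = (23.7500,-8.7500)
o1: d²=208 > ρ²=32 → inactive
o2: d²=449 > ρ²=32 → inactive
o3: d²=260 > ρ²=32 → inactive
o4: d²=20 ≤ ρ²=32; F_rep = 32·(-2,-4)/20² = (-0.1600,-0.3200)
F = F_att + ΣF_rep = (23.5900,-9.0700)
Δp = p'−p = (1.1795,-0.4535); α = Δx/Fx = (2359/2000) / (2359/100) = 1/20
check: Δy/Fy = (-907/2000) / (-907/100) = 1/20 ✓

α = 1/20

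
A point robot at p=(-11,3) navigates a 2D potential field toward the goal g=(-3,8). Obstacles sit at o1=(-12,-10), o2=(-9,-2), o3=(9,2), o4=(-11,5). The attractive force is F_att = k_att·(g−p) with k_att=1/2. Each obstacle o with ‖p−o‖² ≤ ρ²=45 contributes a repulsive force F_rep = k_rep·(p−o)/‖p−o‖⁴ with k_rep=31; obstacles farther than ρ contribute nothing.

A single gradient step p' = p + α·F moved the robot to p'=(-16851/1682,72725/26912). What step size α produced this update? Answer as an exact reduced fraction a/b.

α = 1/4

F_att = 1/2·(g−p) = 1/2·(8,5) = (4.0000,2.5000)
o1: d²=170 > ρ²=45 → inactive
o2: d²=29 ≤ ρ²=45; F_rep = 31·(-2,5)/29² = (-0.0737,0.1843)
o3: d²=401 > ρ²=45 → inactive
o4: d²=4 ≤ ρ²=45; F_rep = 31·(0,-2)/4² = (0.0000,-3.8750)
F = F_att + ΣF_rep = (3.9263,-1.1907)
Δp = p'−p = (0.9816,-0.2977); α = Δx/Fx = (1651/1682) / (3302/841) = 1/4
check: Δy/Fy = (-8011/26912) / (-8011/6728) = 1/4 ✓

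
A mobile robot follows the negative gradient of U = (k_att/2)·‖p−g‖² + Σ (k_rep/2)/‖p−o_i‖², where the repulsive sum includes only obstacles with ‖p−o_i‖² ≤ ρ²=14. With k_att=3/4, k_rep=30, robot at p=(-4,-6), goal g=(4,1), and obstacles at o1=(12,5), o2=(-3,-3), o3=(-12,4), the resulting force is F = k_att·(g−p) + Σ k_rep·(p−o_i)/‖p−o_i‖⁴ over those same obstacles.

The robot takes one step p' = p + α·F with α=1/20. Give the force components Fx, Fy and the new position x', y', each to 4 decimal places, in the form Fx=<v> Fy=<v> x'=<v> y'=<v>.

Fx=5.7000 Fy=4.3500 x'=-3.7150 y'=-5.7825

F_att = 3/4·(g−p) = 3/4·(8,7) = (6.0000,5.2500)
o1: d²=377 > ρ²=14 → inactive
o2: d²=10 ≤ ρ²=14; F_rep = 30·(-1,-3)/10² = (-0.3000,-0.9000)
o3: d²=164 > ρ²=14 → inactive
F = F_att + ΣF_rep = (5.7000,4.3500)
p' = p + 1/20·F = (-3.7150,-5.7825)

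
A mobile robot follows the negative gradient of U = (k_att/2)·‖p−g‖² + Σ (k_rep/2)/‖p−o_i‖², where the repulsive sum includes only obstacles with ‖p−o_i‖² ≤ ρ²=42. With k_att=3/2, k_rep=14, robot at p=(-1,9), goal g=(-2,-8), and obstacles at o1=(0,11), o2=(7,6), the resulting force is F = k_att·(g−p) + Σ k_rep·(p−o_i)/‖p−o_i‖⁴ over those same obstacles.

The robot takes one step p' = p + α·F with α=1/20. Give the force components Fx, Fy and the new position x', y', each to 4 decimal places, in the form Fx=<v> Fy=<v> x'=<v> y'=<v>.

Fx=-2.0600 Fy=-26.6200 x'=-1.1030 y'=7.6690

F_att = 3/2·(g−p) = 3/2·(-1,-17) = (-1.5000,-25.5000)
o1: d²=5 ≤ ρ²=42; F_rep = 14·(-1,-2)/5² = (-0.5600,-1.1200)
o2: d²=73 > ρ²=42 → inactive
F = F_att + ΣF_rep = (-2.0600,-26.6200)
p' = p + 1/20·F = (-1.1030,7.6690)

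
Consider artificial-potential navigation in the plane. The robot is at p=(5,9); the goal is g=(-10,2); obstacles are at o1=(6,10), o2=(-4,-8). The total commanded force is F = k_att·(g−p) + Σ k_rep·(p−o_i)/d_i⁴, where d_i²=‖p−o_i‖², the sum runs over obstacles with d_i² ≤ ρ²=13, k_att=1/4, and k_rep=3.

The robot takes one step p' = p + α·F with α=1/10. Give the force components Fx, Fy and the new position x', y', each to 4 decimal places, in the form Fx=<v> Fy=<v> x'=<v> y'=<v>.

F_att = 1/4·(g−p) = 1/4·(-15,-7) = (-3.7500,-1.7500)
o1: d²=2 ≤ ρ²=13; F_rep = 3·(-1,-1)/2² = (-0.7500,-0.7500)
o2: d²=370 > ρ²=13 → inactive
F = F_att + ΣF_rep = (-4.5000,-2.5000)
p' = p + 1/10·F = (4.5500,8.7500)

Fx=-4.5000 Fy=-2.5000 x'=4.5500 y'=8.7500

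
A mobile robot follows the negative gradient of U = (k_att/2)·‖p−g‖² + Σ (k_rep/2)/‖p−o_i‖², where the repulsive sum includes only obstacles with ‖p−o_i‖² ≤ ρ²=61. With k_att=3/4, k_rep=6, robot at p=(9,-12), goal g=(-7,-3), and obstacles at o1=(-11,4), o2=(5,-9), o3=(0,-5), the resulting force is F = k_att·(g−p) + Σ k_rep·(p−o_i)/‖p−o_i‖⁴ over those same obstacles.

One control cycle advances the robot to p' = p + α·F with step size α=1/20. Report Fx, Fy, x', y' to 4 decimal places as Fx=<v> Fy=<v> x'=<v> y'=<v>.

F_att = 3/4·(g−p) = 3/4·(-16,9) = (-12.0000,6.7500)
o1: d²=656 > ρ²=61 → inactive
o2: d²=25 ≤ ρ²=61; F_rep = 6·(4,-3)/25² = (0.0384,-0.0288)
o3: d²=130 > ρ²=61 → inactive
F = F_att + ΣF_rep = (-11.9616,6.7212)
p' = p + 1/20·F = (8.4019,-11.6639)

Fx=-11.9616 Fy=6.7212 x'=8.4019 y'=-11.6639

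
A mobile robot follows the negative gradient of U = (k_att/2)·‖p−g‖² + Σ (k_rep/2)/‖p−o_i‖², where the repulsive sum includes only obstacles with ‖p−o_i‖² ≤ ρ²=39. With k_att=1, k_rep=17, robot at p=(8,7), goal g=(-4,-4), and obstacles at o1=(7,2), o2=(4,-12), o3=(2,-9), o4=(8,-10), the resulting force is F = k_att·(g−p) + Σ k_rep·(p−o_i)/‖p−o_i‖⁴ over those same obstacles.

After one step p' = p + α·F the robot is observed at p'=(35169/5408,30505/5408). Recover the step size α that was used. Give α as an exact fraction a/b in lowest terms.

α = 1/8

F_att = 1·(g−p) = 1·(-12,-11) = (-12.0000,-11.0000)
o1: d²=26 ≤ ρ²=39; F_rep = 17·(1,5)/26² = (0.0251,0.1257)
o2: d²=377 > ρ²=39 → inactive
o3: d²=292 > ρ²=39 → inactive
o4: d²=289 > ρ²=39 → inactive
F = F_att + ΣF_rep = (-11.9749,-10.8743)
Δp = p'−p = (-1.4969,-1.3593); α = Δx/Fx = (-8095/5408) / (-8095/676) = 1/8
check: Δy/Fy = (-7351/5408) / (-7351/676) = 1/8 ✓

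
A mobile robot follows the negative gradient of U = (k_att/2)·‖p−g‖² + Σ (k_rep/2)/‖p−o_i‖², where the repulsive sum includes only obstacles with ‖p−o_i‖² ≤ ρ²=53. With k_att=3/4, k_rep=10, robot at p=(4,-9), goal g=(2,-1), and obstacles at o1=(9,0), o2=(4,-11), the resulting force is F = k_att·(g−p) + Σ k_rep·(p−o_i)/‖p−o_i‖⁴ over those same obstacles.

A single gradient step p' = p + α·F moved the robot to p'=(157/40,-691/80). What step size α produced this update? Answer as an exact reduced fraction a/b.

F_att = 3/4·(g−p) = 3/4·(-2,8) = (-1.5000,6.0000)
o1: d²=106 > ρ²=53 → inactive
o2: d²=4 ≤ ρ²=53; F_rep = 10·(0,2)/4² = (0.0000,1.2500)
F = F_att + ΣF_rep = (-1.5000,7.2500)
Δp = p'−p = (-0.0750,0.3625); α = Δx/Fx = (-3/40) / (-3/2) = 1/20
check: Δy/Fy = (29/80) / (29/4) = 1/20 ✓

α = 1/20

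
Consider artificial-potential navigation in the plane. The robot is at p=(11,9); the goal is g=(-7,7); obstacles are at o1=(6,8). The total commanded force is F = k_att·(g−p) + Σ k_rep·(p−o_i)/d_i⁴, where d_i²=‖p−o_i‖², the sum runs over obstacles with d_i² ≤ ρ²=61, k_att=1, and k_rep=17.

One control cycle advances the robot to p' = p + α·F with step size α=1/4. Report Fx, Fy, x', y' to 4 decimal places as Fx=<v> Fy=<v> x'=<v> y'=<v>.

F_att = 1·(g−p) = 1·(-18,-2) = (-18.0000,-2.0000)
o1: d²=26 ≤ ρ²=61; F_rep = 17·(5,1)/26² = (0.1257,0.0251)
F = F_att + ΣF_rep = (-17.8743,-1.9749)
p' = p + 1/4·F = (6.5314,8.5063)

Fx=-17.8743 Fy=-1.9749 x'=6.5314 y'=8.5063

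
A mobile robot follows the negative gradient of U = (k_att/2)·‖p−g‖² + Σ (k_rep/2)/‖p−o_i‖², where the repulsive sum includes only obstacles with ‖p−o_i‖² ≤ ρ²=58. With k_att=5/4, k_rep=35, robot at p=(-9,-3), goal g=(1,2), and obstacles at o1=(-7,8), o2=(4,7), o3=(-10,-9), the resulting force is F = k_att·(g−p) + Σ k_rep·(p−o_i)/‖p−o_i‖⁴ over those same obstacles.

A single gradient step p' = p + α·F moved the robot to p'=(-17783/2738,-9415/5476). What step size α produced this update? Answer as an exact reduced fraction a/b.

F_att = 5/4·(g−p) = 5/4·(10,5) = (12.5000,6.2500)
o1: d²=125 > ρ²=58 → inactive
o2: d²=269 > ρ²=58 → inactive
o3: d²=37 ≤ ρ²=58; F_rep = 35·(1,6)/37² = (0.0256,0.1534)
F = F_att + ΣF_rep = (12.5256,6.4034)
Δp = p'−p = (2.5051,1.2807); α = Δx/Fx = (6859/2738) / (34295/2738) = 1/5
check: Δy/Fy = (7013/5476) / (35065/5476) = 1/5 ✓

α = 1/5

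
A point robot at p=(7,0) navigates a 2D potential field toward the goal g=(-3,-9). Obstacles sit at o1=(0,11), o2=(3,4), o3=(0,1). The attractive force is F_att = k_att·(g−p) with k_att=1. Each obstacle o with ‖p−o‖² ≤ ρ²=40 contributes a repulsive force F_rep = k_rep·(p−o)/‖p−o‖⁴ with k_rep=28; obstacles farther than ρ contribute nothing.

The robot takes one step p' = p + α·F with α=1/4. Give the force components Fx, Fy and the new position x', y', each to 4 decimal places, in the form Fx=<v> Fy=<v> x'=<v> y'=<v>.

Fx=-9.8906 Fy=-9.1094 x'=4.5273 y'=-2.2773

F_att = 1·(g−p) = 1·(-10,-9) = (-10.0000,-9.0000)
o1: d²=170 > ρ²=40 → inactive
o2: d²=32 ≤ ρ²=40; F_rep = 28·(4,-4)/32² = (0.1094,-0.1094)
o3: d²=50 > ρ²=40 → inactive
F = F_att + ΣF_rep = (-9.8906,-9.1094)
p' = p + 1/4·F = (4.5273,-2.2773)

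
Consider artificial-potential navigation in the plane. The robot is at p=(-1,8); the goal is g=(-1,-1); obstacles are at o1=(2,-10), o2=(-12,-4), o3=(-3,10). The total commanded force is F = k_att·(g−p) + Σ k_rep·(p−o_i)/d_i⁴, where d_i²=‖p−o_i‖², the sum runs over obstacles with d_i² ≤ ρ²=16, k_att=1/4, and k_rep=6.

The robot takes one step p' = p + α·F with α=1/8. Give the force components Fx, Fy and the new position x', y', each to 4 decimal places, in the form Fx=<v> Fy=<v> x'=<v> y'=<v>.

F_att = 1/4·(g−p) = 1/4·(0,-9) = (0.0000,-2.2500)
o1: d²=333 > ρ²=16 → inactive
o2: d²=265 > ρ²=16 → inactive
o3: d²=8 ≤ ρ²=16; F_rep = 6·(2,-2)/8² = (0.1875,-0.1875)
F = F_att + ΣF_rep = (0.1875,-2.4375)
p' = p + 1/8·F = (-0.9766,7.6953)

Fx=0.1875 Fy=-2.4375 x'=-0.9766 y'=7.6953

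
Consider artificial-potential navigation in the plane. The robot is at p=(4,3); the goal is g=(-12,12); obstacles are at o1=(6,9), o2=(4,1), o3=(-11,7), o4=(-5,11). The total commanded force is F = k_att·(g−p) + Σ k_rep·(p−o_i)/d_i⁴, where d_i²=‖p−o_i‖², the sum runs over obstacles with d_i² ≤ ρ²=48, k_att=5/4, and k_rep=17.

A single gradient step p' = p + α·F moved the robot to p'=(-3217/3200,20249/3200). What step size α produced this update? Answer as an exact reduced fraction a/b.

F_att = 5/4·(g−p) = 5/4·(-16,9) = (-20.0000,11.2500)
o1: d²=40 ≤ ρ²=48; F_rep = 17·(-2,-6)/40² = (-0.0213,-0.0638)
o2: d²=4 ≤ ρ²=48; F_rep = 17·(0,2)/4² = (0.0000,2.1250)
o3: d²=241 > ρ²=48 → inactive
o4: d²=145 > ρ²=48 → inactive
F = F_att + ΣF_rep = (-20.0212,13.3112)
Δp = p'−p = (-5.0053,3.3278); α = Δx/Fx = (-16017/3200) / (-16017/800) = 1/4
check: Δy/Fy = (10649/3200) / (10649/800) = 1/4 ✓

α = 1/4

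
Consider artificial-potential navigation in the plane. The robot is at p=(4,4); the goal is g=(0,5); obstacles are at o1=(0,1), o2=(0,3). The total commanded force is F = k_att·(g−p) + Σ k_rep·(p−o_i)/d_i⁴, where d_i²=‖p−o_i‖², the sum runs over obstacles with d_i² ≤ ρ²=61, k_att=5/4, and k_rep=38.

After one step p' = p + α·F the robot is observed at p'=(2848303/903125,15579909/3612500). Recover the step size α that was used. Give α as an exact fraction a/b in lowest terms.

α = 1/5

F_att = 5/4·(g−p) = 5/4·(-4,1) = (-5.0000,1.2500)
o1: d²=25 ≤ ρ²=61; F_rep = 38·(4,3)/25² = (0.2432,0.1824)
o2: d²=17 ≤ ρ²=61; F_rep = 38·(4,1)/17² = (0.5260,0.1315)
F = F_att + ΣF_rep = (-4.2308,1.5639)
Δp = p'−p = (-0.8462,0.3128); α = Δx/Fx = (-764197/903125) / (-764197/180625) = 1/5
check: Δy/Fy = (1129909/3612500) / (1129909/722500) = 1/5 ✓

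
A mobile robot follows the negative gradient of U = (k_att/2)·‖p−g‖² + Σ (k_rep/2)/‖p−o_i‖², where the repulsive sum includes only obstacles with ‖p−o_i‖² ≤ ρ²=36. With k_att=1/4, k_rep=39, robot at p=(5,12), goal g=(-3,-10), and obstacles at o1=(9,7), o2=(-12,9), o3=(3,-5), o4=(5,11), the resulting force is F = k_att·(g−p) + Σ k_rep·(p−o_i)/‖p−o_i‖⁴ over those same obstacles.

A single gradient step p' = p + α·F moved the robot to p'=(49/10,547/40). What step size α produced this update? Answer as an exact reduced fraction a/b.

α = 1/20

F_att = 1/4·(g−p) = 1/4·(-8,-22) = (-2.0000,-5.5000)
o1: d²=41 > ρ²=36 → inactive
o2: d²=298 > ρ²=36 → inactive
o3: d²=293 > ρ²=36 → inactive
o4: d²=1 ≤ ρ²=36; F_rep = 39·(0,1)/1² = (0.0000,39.0000)
F = F_att + ΣF_rep = (-2.0000,33.5000)
Δp = p'−p = (-0.1000,1.6750); α = Δx/Fx = (-1/10) / (-2) = 1/20
check: Δy/Fy = (67/40) / (67/2) = 1/20 ✓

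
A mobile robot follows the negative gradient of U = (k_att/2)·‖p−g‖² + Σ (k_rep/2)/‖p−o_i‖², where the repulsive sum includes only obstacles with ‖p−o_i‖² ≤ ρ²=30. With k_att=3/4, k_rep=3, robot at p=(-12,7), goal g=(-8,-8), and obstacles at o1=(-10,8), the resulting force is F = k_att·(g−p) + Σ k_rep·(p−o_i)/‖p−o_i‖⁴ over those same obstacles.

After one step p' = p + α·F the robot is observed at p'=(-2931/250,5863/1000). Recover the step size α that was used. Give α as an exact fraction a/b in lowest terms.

F_att = 3/4·(g−p) = 3/4·(4,-15) = (3.0000,-11.2500)
o1: d²=5 ≤ ρ²=30; F_rep = 3·(-2,-1)/5² = (-0.2400,-0.1200)
F = F_att + ΣF_rep = (2.7600,-11.3700)
Δp = p'−p = (0.2760,-1.1370); α = Δx/Fx = (69/250) / (69/25) = 1/10
check: Δy/Fy = (-1137/1000) / (-1137/100) = 1/10 ✓

α = 1/10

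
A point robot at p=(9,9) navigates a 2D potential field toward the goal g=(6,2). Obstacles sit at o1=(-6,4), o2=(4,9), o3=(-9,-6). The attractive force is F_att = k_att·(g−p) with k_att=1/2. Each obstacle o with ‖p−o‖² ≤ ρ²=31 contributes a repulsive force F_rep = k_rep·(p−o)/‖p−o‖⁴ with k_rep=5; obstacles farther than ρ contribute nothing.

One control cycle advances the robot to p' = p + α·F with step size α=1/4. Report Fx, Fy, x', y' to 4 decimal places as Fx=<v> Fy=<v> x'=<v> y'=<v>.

F_att = 1/2·(g−p) = 1/2·(-3,-7) = (-1.5000,-3.5000)
o1: d²=250 > ρ²=31 → inactive
o2: d²=25 ≤ ρ²=31; F_rep = 5·(5,0)/25² = (0.0400,0.0000)
o3: d²=549 > ρ²=31 → inactive
F = F_att + ΣF_rep = (-1.4600,-3.5000)
p' = p + 1/4·F = (8.6350,8.1250)

Fx=-1.4600 Fy=-3.5000 x'=8.6350 y'=8.1250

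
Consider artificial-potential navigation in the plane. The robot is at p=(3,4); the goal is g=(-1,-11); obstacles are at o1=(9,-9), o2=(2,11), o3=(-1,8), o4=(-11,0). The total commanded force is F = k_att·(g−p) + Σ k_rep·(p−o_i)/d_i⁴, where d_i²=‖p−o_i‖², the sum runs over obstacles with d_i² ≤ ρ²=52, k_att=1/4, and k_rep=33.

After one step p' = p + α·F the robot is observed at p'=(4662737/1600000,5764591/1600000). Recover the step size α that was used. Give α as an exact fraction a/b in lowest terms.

F_att = 1/4·(g−p) = 1/4·(-4,-15) = (-1.0000,-3.7500)
o1: d²=205 > ρ²=52 → inactive
o2: d²=50 ≤ ρ²=52; F_rep = 33·(1,-7)/50² = (0.0132,-0.0924)
o3: d²=32 ≤ ρ²=52; F_rep = 33·(4,-4)/32² = (0.1289,-0.1289)
o4: d²=212 > ρ²=52 → inactive
F = F_att + ΣF_rep = (-0.8579,-3.9713)
Δp = p'−p = (-0.0858,-0.3971); α = Δx/Fx = (-137263/1600000) / (-137263/160000) = 1/10
check: Δy/Fy = (-635409/1600000) / (-635409/160000) = 1/10 ✓

α = 1/10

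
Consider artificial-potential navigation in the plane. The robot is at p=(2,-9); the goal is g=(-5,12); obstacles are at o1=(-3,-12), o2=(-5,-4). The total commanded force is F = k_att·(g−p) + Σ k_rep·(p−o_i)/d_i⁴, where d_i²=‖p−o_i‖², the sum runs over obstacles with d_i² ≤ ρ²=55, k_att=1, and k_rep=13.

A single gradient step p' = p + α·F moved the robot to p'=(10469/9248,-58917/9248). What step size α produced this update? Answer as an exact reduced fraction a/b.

α = 1/8

F_att = 1·(g−p) = 1·(-7,21) = (-7.0000,21.0000)
o1: d²=34 ≤ ρ²=55; F_rep = 13·(5,3)/34² = (0.0562,0.0337)
o2: d²=74 > ρ²=55 → inactive
F = F_att + ΣF_rep = (-6.9438,21.0337)
Δp = p'−p = (-0.8680,2.6292); α = Δx/Fx = (-8027/9248) / (-8027/1156) = 1/8
check: Δy/Fy = (24315/9248) / (24315/1156) = 1/8 ✓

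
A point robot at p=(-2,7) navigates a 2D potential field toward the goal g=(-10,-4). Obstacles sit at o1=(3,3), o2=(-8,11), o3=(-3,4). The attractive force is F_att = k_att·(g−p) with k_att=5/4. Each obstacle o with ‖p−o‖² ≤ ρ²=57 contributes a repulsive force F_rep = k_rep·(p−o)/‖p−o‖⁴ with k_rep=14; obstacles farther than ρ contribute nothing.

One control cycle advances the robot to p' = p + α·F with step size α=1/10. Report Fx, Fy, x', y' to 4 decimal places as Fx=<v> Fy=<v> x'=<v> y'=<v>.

Fx=-9.8706 Fy=-13.3174 x'=-2.9871 y'=5.6683

F_att = 5/4·(g−p) = 5/4·(-8,-11) = (-10.0000,-13.7500)
o1: d²=41 ≤ ρ²=57; F_rep = 14·(-5,4)/41² = (-0.0416,0.0333)
o2: d²=52 ≤ ρ²=57; F_rep = 14·(6,-4)/52² = (0.0311,-0.0207)
o3: d²=10 ≤ ρ²=57; F_rep = 14·(1,3)/10² = (0.1400,0.4200)
F = F_att + ΣF_rep = (-9.8706,-13.3174)
p' = p + 1/10·F = (-2.9871,5.6683)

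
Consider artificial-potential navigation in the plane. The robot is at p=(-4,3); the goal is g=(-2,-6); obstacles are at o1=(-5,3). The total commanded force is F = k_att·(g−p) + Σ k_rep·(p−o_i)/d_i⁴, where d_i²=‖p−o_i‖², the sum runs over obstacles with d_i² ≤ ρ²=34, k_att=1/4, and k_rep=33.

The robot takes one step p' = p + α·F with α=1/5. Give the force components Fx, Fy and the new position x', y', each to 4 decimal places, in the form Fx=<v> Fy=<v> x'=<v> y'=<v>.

F_att = 1/4·(g−p) = 1/4·(2,-9) = (0.5000,-2.2500)
o1: d²=1 ≤ ρ²=34; F_rep = 33·(1,0)/1² = (33.0000,0.0000)
F = F_att + ΣF_rep = (33.5000,-2.2500)
p' = p + 1/5·F = (2.7000,2.5500)

Fx=33.5000 Fy=-2.2500 x'=2.7000 y'=2.5500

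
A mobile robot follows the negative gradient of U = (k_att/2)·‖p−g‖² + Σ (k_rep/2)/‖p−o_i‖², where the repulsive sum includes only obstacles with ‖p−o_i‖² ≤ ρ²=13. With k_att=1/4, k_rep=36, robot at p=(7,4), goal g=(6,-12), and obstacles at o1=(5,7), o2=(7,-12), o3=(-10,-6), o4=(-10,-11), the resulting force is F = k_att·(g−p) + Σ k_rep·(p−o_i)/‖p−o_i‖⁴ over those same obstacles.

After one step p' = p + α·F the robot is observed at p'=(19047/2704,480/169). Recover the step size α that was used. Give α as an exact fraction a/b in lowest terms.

F_att = 1/4·(g−p) = 1/4·(-1,-16) = (-0.2500,-4.0000)
o1: d²=13 ≤ ρ²=13; F_rep = 36·(2,-3)/13² = (0.4260,-0.6391)
o2: d²=256 > ρ²=13 → inactive
o3: d²=389 > ρ²=13 → inactive
o4: d²=514 > ρ²=13 → inactive
F = F_att + ΣF_rep = (0.1760,-4.6391)
Δp = p'−p = (0.0440,-1.1598); α = Δx/Fx = (119/2704) / (119/676) = 1/4
check: Δy/Fy = (-196/169) / (-784/169) = 1/4 ✓

α = 1/4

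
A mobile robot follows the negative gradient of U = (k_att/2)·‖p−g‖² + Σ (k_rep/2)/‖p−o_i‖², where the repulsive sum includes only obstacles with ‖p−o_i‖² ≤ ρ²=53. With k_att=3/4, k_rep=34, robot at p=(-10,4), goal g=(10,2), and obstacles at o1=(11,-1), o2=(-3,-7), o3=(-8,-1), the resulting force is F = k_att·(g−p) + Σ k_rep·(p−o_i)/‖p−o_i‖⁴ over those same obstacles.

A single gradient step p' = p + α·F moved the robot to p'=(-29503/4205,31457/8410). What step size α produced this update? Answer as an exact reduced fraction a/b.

α = 1/5

F_att = 3/4·(g−p) = 3/4·(20,-2) = (15.0000,-1.5000)
o1: d²=466 > ρ²=53 → inactive
o2: d²=170 > ρ²=53 → inactive
o3: d²=29 ≤ ρ²=53; F_rep = 34·(-2,5)/29² = (-0.0809,0.2021)
F = F_att + ΣF_rep = (14.9191,-1.2979)
Δp = p'−p = (2.9838,-0.2596); α = Δx/Fx = (12547/4205) / (12547/841) = 1/5
check: Δy/Fy = (-2183/8410) / (-2183/1682) = 1/5 ✓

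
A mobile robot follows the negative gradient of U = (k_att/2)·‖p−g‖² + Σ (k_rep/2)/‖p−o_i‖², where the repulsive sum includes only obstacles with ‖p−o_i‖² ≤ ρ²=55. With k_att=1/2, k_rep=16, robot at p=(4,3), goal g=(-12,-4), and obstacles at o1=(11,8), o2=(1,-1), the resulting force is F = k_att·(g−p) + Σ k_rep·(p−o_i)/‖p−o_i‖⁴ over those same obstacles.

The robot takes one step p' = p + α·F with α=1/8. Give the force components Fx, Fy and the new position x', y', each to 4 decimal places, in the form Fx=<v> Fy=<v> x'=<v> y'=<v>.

F_att = 1/2·(g−p) = 1/2·(-16,-7) = (-8.0000,-3.5000)
o1: d²=74 > ρ²=55 → inactive
o2: d²=25 ≤ ρ²=55; F_rep = 16·(3,4)/25² = (0.0768,0.1024)
F = F_att + ΣF_rep = (-7.9232,-3.3976)
p' = p + 1/8·F = (3.0096,2.5753)

Fx=-7.9232 Fy=-3.3976 x'=3.0096 y'=2.5753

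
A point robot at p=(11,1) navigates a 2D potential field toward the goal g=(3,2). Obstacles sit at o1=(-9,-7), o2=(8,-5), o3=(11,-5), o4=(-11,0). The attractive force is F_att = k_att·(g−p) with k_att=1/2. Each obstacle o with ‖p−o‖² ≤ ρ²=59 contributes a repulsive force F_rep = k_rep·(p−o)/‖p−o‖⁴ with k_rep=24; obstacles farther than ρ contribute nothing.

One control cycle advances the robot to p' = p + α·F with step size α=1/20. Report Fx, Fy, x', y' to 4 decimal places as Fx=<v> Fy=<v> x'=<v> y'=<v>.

Fx=-3.9644 Fy=0.6822 x'=10.8018 y'=1.0341

F_att = 1/2·(g−p) = 1/2·(-8,1) = (-4.0000,0.5000)
o1: d²=464 > ρ²=59 → inactive
o2: d²=45 ≤ ρ²=59; F_rep = 24·(3,6)/45² = (0.0356,0.0711)
o3: d²=36 ≤ ρ²=59; F_rep = 24·(0,6)/36² = (0.0000,0.1111)
o4: d²=485 > ρ²=59 → inactive
F = F_att + ΣF_rep = (-3.9644,0.6822)
p' = p + 1/20·F = (10.8018,1.0341)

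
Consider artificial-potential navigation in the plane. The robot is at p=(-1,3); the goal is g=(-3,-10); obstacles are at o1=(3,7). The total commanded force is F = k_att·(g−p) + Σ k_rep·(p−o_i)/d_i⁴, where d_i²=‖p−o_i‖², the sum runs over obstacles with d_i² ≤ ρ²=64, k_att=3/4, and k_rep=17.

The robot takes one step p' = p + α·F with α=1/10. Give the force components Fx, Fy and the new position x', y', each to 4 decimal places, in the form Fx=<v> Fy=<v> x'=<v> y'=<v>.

Fx=-1.5664 Fy=-9.8164 x'=-1.1566 y'=2.0184

F_att = 3/4·(g−p) = 3/4·(-2,-13) = (-1.5000,-9.7500)
o1: d²=32 ≤ ρ²=64; F_rep = 17·(-4,-4)/32² = (-0.0664,-0.0664)
F = F_att + ΣF_rep = (-1.5664,-9.8164)
p' = p + 1/10·F = (-1.1566,2.0184)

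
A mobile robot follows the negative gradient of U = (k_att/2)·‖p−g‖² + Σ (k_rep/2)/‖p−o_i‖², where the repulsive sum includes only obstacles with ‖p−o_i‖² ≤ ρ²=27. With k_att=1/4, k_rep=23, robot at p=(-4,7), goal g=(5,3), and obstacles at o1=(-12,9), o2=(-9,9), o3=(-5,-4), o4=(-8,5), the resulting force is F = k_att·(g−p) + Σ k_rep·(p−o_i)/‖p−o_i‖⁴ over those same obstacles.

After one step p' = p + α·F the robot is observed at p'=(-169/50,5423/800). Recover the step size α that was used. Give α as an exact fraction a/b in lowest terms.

α = 1/4

F_att = 1/4·(g−p) = 1/4·(9,-4) = (2.2500,-1.0000)
o1: d²=68 > ρ²=27 → inactive
o2: d²=29 > ρ²=27 → inactive
o3: d²=122 > ρ²=27 → inactive
o4: d²=20 ≤ ρ²=27; F_rep = 23·(4,2)/20² = (0.2300,0.1150)
F = F_att + ΣF_rep = (2.4800,-0.8850)
Δp = p'−p = (0.6200,-0.2213); α = Δx/Fx = (31/50) / (62/25) = 1/4
check: Δy/Fy = (-177/800) / (-177/200) = 1/4 ✓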